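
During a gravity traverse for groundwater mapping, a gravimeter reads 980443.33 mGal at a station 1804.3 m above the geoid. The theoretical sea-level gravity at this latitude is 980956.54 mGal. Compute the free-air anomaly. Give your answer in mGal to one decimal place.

Free-air correction = 0.3086 × 1804.3 = 556.81 mGal
Free-air anomaly = 980443.33 − 980956.54 + (556.81) = 43.60 mGal

43.6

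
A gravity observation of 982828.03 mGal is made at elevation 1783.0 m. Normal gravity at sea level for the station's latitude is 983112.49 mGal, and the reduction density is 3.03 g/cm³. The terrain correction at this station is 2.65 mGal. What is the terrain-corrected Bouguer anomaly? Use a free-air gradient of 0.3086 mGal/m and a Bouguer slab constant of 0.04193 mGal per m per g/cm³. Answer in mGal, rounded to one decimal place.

Free-air correction = 0.3086 × 1783.0 = 550.23 mGal
Free-air anomaly = 982828.03 − 983112.49 + (550.23) = 265.77 mGal
Bouguer slab correction = 0.04193 × 3.03 × 1783.0 = 226.53 mGal
Simple Bouguer anomaly = 265.77 − (226.53) = 39.24 mGal
Complete Bouguer anomaly = 39.24 + 2.65 = 41.89 mGal

41.9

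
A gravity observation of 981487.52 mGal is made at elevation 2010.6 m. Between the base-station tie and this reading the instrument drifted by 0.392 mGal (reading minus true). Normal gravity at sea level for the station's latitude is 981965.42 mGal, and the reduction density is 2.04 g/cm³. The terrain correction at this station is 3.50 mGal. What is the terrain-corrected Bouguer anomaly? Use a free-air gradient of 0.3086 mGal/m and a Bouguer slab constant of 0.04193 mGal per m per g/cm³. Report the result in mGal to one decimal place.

-26.3

Drift-corrected reading = 981487.52 − (0.392) = 981487.128 mGal
Free-air correction = 0.3086 × 2010.6 = 620.47 mGal
Free-air anomaly = 981487.128 − 981965.42 + (620.47) = 142.178 mGal
Bouguer slab correction = 0.04193 × 2.04 × 2010.6 = 171.98 mGal
Simple Bouguer anomaly = 142.178 − (171.98) = -29.802 mGal
Complete Bouguer anomaly = -29.802 + 3.50 = -26.302 mGal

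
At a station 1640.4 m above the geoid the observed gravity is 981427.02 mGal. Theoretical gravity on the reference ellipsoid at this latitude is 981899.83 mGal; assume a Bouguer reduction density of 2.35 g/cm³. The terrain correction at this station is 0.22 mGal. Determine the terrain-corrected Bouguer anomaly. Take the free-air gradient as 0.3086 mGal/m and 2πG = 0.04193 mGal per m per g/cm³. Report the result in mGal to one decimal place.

Free-air correction = 0.3086 × 1640.4 = 506.23 mGal
Free-air anomaly = 981427.02 − 981899.83 + (506.23) = 33.42 mGal
Bouguer slab correction = 0.04193 × 2.35 × 1640.4 = 161.64 mGal
Simple Bouguer anomaly = 33.42 − (161.64) = -128.22 mGal
Complete Bouguer anomaly = -128.22 + 0.22 = -128.00 mGal

-128.0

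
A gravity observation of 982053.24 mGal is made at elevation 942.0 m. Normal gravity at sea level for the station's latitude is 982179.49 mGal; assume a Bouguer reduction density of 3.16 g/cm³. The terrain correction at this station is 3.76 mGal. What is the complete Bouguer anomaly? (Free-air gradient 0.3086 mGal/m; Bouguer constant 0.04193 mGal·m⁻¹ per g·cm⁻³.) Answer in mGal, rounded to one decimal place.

Free-air correction = 0.3086 × 942.0 = 290.70 mGal
Free-air anomaly = 982053.24 − 982179.49 + (290.70) = 164.45 mGal
Bouguer slab correction = 0.04193 × 3.16 × 942.0 = 124.81 mGal
Simple Bouguer anomaly = 164.45 − (124.81) = 39.64 mGal
Complete Bouguer anomaly = 39.64 + 3.76 = 43.40 mGal

43.4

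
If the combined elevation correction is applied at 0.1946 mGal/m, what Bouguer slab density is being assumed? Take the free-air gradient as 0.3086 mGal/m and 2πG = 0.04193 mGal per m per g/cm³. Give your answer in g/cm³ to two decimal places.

0.1946 = 0.3086 − 0.04193 × ρ
ρ = (0.3086 − 0.1946) / 0.04193 = 2.72 g/cm³

2.72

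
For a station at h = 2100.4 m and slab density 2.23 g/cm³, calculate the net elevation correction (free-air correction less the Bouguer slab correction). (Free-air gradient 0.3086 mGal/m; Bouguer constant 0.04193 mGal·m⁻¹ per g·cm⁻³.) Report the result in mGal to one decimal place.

451.8

Combined gradient = 0.3086 − 0.04193 × 2.23 = 0.2150961 mGal/m
Combined elevation correction = 0.2150961 × 2100.4 = 451.8 mGal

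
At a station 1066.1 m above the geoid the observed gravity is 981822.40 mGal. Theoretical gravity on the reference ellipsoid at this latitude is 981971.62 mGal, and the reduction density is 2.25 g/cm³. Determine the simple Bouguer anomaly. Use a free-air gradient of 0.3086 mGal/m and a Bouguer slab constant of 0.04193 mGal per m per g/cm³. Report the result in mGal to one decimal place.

Free-air correction = 0.3086 × 1066.1 = 329.00 mGal
Free-air anomaly = 981822.40 − 981971.62 + (329.00) = 179.78 mGal
Bouguer slab correction = 0.04193 × 2.25 × 1066.1 = 100.58 mGal
Simple Bouguer anomaly = 179.78 − (100.58) = 79.20 mGal

79.2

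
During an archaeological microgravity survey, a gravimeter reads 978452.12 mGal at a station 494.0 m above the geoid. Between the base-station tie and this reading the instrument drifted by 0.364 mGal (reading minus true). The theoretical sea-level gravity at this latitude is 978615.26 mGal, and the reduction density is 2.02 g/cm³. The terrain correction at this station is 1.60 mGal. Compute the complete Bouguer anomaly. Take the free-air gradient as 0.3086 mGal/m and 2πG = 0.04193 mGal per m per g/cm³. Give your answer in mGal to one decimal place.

-51.3

Drift-corrected reading = 978452.12 − (0.364) = 978451.756 mGal
Free-air correction = 0.3086 × 494.0 = 152.45 mGal
Free-air anomaly = 978451.756 − 978615.26 + (152.45) = -11.054 mGal
Bouguer slab correction = 0.04193 × 2.02 × 494.0 = 41.84 mGal
Simple Bouguer anomaly = -11.054 − (41.84) = -52.894 mGal
Complete Bouguer anomaly = -52.894 + 1.60 = -51.294 mGal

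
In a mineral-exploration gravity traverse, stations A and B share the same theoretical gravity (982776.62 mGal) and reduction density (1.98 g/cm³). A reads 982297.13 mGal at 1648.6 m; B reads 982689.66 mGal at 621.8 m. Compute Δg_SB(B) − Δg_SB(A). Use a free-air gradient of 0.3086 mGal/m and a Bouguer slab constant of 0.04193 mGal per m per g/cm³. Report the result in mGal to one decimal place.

160.9

Δg_SB(A) = 982297.13 − 982776.62 + 0.3086×1648.6 − 0.04193×1.98×1648.6 = -107.60 mGal
Δg_SB(B) = 982689.66 − 982776.62 + 0.3086×621.8 − 0.04193×1.98×621.8 = 53.30 mGal
Difference = 53.30 − (-107.60) = 160.90 mGal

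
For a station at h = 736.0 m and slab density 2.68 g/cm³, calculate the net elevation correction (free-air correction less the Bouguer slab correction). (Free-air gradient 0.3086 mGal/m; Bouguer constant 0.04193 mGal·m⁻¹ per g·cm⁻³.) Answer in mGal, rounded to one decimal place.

144.4

Combined gradient = 0.3086 − 0.04193 × 2.68 = 0.1962276 mGal/m
Combined elevation correction = 0.1962276 × 736.0 = 144.4 mGal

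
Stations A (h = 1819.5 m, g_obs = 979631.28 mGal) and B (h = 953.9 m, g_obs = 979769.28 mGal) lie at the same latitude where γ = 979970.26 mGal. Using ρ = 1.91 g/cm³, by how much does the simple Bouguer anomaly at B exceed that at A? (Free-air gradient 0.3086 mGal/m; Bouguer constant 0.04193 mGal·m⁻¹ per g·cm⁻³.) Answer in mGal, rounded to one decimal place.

Δg_SB(A) = 979631.28 − 979970.26 + 0.3086×1819.5 − 0.04193×1.91×1819.5 = 76.80 mGal
Δg_SB(B) = 979769.28 − 979970.26 + 0.3086×953.9 − 0.04193×1.91×953.9 = 17.00 mGal
Difference = 17.00 − (76.80) = -59.80 mGal

-59.8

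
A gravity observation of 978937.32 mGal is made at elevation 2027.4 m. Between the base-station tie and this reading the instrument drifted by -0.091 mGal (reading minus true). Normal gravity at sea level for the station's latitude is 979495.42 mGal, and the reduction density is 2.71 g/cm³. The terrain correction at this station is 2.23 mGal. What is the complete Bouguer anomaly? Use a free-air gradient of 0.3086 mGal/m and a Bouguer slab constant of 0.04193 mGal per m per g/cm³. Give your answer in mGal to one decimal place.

Drift-corrected reading = 978937.32 − (-0.091) = 978937.411 mGal
Free-air correction = 0.3086 × 2027.4 = 625.66 mGal
Free-air anomaly = 978937.411 − 979495.42 + (625.66) = 67.651 mGal
Bouguer slab correction = 0.04193 × 2.71 × 2027.4 = 230.37 mGal
Simple Bouguer anomaly = 67.651 − (230.37) = -162.719 mGal
Complete Bouguer anomaly = -162.719 + 2.23 = -160.489 mGal

-160.5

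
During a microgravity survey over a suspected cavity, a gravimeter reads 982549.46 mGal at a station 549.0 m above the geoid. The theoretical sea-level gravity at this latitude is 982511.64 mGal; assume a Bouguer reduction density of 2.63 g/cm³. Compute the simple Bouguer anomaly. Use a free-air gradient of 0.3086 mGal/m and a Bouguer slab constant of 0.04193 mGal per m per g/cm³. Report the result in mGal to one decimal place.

Free-air correction = 0.3086 × 549.0 = 169.42 mGal
Free-air anomaly = 982549.46 − 982511.64 + (169.42) = 207.24 mGal
Bouguer slab correction = 0.04193 × 2.63 × 549.0 = 60.54 mGal
Simple Bouguer anomaly = 207.24 − (60.54) = 146.70 mGal

146.7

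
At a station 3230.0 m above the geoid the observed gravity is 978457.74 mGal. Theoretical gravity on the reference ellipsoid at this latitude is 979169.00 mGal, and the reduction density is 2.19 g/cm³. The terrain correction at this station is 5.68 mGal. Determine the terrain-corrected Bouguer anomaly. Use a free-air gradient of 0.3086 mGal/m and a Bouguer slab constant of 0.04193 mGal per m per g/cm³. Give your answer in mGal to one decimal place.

Free-air correction = 0.3086 × 3230.0 = 996.78 mGal
Free-air anomaly = 978457.74 − 979169.00 + (996.78) = 285.52 mGal
Bouguer slab correction = 0.04193 × 2.19 × 3230.0 = 296.60 mGal
Simple Bouguer anomaly = 285.52 − (296.60) = -11.08 mGal
Complete Bouguer anomaly = -11.08 + 5.68 = -5.40 mGal

-5.4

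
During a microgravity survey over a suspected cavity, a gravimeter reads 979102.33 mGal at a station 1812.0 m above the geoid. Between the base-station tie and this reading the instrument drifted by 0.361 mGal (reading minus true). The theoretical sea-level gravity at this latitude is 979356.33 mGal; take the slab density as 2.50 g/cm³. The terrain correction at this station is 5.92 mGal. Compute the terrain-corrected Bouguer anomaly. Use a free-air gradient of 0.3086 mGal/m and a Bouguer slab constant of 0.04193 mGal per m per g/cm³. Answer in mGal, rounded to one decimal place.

120.8

Drift-corrected reading = 979102.33 − (0.361) = 979101.969 mGal
Free-air correction = 0.3086 × 1812.0 = 559.18 mGal
Free-air anomaly = 979101.969 − 979356.33 + (559.18) = 304.819 mGal
Bouguer slab correction = 0.04193 × 2.50 × 1812.0 = 189.94 mGal
Simple Bouguer anomaly = 304.819 − (189.94) = 114.879 mGal
Complete Bouguer anomaly = 114.879 + 5.92 = 120.799 mGal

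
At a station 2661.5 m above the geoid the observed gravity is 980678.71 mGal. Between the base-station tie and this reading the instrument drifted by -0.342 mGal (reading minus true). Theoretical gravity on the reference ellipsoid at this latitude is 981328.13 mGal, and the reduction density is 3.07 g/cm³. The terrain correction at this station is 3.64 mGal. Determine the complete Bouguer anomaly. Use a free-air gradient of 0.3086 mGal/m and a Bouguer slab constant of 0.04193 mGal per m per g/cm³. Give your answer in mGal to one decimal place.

-166.7

Drift-corrected reading = 980678.71 − (-0.342) = 980679.052 mGal
Free-air correction = 0.3086 × 2661.5 = 821.34 mGal
Free-air anomaly = 980679.052 − 981328.13 + (821.34) = 172.262 mGal
Bouguer slab correction = 0.04193 × 3.07 × 2661.5 = 342.60 mGal
Simple Bouguer anomaly = 172.262 − (342.60) = -170.338 mGal
Complete Bouguer anomaly = -170.338 + 3.64 = -166.698 mGal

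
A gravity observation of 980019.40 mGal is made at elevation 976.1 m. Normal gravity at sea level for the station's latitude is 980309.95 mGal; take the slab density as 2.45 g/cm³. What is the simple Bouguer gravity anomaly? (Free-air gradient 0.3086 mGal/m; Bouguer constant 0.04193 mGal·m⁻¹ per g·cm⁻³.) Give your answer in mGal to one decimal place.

-89.6

Free-air correction = 0.3086 × 976.1 = 301.22 mGal
Free-air anomaly = 980019.40 − 980309.95 + (301.22) = 10.67 mGal
Bouguer slab correction = 0.04193 × 2.45 × 976.1 = 100.27 mGal
Simple Bouguer anomaly = 10.67 − (100.27) = -89.60 mGal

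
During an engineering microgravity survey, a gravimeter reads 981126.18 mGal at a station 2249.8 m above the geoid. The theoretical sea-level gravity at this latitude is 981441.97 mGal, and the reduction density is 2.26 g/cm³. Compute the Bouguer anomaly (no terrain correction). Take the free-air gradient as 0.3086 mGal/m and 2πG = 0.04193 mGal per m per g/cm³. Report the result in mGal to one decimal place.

165.3

Free-air correction = 0.3086 × 2249.8 = 694.29 mGal
Free-air anomaly = 981126.18 − 981441.97 + (694.29) = 378.50 mGal
Bouguer slab correction = 0.04193 × 2.26 × 2249.8 = 213.20 mGal
Simple Bouguer anomaly = 378.50 − (213.20) = 165.30 mGal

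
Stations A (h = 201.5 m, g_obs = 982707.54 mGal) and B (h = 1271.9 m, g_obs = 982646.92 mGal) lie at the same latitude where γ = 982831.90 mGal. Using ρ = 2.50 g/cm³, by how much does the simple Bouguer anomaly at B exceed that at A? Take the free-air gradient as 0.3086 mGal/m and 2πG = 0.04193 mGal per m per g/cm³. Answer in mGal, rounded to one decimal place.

Δg_SB(A) = 982707.54 − 982831.90 + 0.3086×201.5 − 0.04193×2.50×201.5 = -83.30 mGal
Δg_SB(B) = 982646.92 − 982831.90 + 0.3086×1271.9 − 0.04193×2.50×1271.9 = 74.20 mGal
Difference = 74.20 − (-83.30) = 157.50 mGal

157.5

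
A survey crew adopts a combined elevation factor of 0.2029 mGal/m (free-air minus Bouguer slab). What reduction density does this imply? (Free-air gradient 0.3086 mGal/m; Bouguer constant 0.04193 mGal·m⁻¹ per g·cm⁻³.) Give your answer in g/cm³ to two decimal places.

0.2029 = 0.3086 − 0.04193 × ρ
ρ = (0.3086 − 0.2029) / 0.04193 = 2.52 g/cm³

2.52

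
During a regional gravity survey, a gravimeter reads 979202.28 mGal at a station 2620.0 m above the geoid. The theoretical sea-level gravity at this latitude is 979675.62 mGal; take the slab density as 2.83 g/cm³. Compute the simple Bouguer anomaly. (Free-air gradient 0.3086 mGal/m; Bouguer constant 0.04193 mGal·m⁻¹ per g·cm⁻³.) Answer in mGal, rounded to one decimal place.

24.3

Free-air correction = 0.3086 × 2620.0 = 808.53 mGal
Free-air anomaly = 979202.28 − 979675.62 + (808.53) = 335.19 mGal
Bouguer slab correction = 0.04193 × 2.83 × 2620.0 = 310.89 mGal
Simple Bouguer anomaly = 335.19 − (310.89) = 24.30 mGal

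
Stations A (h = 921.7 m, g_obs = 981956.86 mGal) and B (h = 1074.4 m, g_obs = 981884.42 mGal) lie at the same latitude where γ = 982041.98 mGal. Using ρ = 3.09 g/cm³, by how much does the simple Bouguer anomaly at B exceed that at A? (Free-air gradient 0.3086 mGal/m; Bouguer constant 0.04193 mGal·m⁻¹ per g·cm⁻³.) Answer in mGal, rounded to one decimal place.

-45.1

Δg_SB(A) = 981956.86 − 982041.98 + 0.3086×921.7 − 0.04193×3.09×921.7 = 79.90 mGal
Δg_SB(B) = 981884.42 − 982041.98 + 0.3086×1074.4 − 0.04193×3.09×1074.4 = 34.80 mGal
Difference = 34.80 − (79.90) = -45.10 mGal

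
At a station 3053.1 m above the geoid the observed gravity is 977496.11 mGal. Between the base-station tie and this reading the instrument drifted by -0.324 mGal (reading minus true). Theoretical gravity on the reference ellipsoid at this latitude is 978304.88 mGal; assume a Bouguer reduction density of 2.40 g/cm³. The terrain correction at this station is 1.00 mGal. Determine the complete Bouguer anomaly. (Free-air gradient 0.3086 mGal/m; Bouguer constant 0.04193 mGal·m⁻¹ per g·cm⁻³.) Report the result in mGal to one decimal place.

-172.5

Drift-corrected reading = 977496.11 − (-0.324) = 977496.434 mGal
Free-air correction = 0.3086 × 3053.1 = 942.19 mGal
Free-air anomaly = 977496.434 − 978304.88 + (942.19) = 133.744 mGal
Bouguer slab correction = 0.04193 × 2.40 × 3053.1 = 307.24 mGal
Simple Bouguer anomaly = 133.744 − (307.24) = -173.496 mGal
Complete Bouguer anomaly = -173.496 + 1.00 = -172.496 mGal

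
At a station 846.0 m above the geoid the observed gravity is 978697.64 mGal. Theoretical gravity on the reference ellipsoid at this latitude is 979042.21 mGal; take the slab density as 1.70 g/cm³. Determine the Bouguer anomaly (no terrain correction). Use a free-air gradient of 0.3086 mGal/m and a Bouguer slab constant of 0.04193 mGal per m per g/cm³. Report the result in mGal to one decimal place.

Free-air correction = 0.3086 × 846.0 = 261.08 mGal
Free-air anomaly = 978697.64 − 979042.21 + (261.08) = -83.49 mGal
Bouguer slab correction = 0.04193 × 1.70 × 846.0 = 60.30 mGal
Simple Bouguer anomaly = -83.49 − (60.30) = -143.79 mGal

-143.8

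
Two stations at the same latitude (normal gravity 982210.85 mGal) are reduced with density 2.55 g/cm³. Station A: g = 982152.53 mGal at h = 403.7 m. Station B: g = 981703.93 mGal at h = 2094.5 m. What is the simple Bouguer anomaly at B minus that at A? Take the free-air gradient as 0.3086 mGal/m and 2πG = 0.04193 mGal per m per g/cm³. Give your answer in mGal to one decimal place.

Δg_SB(A) = 982152.53 − 982210.85 + 0.3086×403.7 − 0.04193×2.55×403.7 = 23.10 mGal
Δg_SB(B) = 981703.93 − 982210.85 + 0.3086×2094.5 − 0.04193×2.55×2094.5 = -84.50 mGal
Difference = -84.50 − (23.10) = -107.60 mGal

-107.6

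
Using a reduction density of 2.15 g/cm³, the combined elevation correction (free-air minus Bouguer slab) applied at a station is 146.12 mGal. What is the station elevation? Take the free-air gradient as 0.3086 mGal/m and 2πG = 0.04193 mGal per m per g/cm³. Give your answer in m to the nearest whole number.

669

Combined gradient = 0.3086 − 0.04193 × 2.15 = 0.2184505 mGal/m
h = 146.12 / 0.2184505 = 668.89 m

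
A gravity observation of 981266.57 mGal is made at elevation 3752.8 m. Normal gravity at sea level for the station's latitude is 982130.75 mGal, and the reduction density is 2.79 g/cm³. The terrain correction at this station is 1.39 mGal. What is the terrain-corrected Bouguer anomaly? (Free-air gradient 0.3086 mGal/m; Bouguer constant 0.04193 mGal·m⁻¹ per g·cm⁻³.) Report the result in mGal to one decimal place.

-143.7

Free-air correction = 0.3086 × 3752.8 = 1158.11 mGal
Free-air anomaly = 981266.57 − 982130.75 + (1158.11) = 293.93 mGal
Bouguer slab correction = 0.04193 × 2.79 × 3752.8 = 439.02 mGal
Simple Bouguer anomaly = 293.93 − (439.02) = -145.09 mGal
Complete Bouguer anomaly = -145.09 + 1.39 = -143.70 mGal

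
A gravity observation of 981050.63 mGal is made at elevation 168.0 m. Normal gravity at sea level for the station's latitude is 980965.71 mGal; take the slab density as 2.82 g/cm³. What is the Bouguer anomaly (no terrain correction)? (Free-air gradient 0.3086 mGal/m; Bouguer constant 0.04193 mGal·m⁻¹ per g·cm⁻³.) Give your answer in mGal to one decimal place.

Free-air correction = 0.3086 × 168.0 = 51.84 mGal
Free-air anomaly = 981050.63 − 980965.71 + (51.84) = 136.76 mGal
Bouguer slab correction = 0.04193 × 2.82 × 168.0 = 19.86 mGal
Simple Bouguer anomaly = 136.76 − (19.86) = 116.90 mGal

116.9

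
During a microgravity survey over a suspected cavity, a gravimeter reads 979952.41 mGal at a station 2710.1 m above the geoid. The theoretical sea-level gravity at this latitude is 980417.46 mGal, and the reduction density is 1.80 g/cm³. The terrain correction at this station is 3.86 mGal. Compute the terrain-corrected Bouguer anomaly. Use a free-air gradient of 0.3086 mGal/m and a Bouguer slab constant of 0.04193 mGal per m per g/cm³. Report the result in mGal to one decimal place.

170.6

Free-air correction = 0.3086 × 2710.1 = 836.34 mGal
Free-air anomaly = 979952.41 − 980417.46 + (836.34) = 371.29 mGal
Bouguer slab correction = 0.04193 × 1.80 × 2710.1 = 204.54 mGal
Simple Bouguer anomaly = 371.29 − (204.54) = 166.75 mGal
Complete Bouguer anomaly = 166.75 + 3.86 = 170.61 mGal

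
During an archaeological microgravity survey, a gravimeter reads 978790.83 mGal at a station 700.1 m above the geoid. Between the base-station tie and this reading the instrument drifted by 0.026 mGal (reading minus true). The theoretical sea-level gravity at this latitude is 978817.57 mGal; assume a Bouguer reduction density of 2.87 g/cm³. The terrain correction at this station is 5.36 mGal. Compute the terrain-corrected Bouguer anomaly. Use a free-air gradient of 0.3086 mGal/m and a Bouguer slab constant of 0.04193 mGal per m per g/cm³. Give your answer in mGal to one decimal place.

110.4

Drift-corrected reading = 978790.83 − (0.026) = 978790.804 mGal
Free-air correction = 0.3086 × 700.1 = 216.05 mGal
Free-air anomaly = 978790.804 − 978817.57 + (216.05) = 189.284 mGal
Bouguer slab correction = 0.04193 × 2.87 × 700.1 = 84.25 mGal
Simple Bouguer anomaly = 189.284 − (84.25) = 105.034 mGal
Complete Bouguer anomaly = 105.034 + 5.36 = 110.394 mGal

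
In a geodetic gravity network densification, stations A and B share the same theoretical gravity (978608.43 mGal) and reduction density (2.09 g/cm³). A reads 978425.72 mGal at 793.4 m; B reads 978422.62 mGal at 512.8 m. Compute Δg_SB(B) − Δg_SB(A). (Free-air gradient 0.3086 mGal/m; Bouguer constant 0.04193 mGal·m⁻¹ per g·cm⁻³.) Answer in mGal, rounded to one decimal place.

Δg_SB(A) = 978425.72 − 978608.43 + 0.3086×793.4 − 0.04193×2.09×793.4 = -7.40 mGal
Δg_SB(B) = 978422.62 − 978608.43 + 0.3086×512.8 − 0.04193×2.09×512.8 = -72.50 mGal
Difference = -72.50 − (-7.40) = -65.10 mGal

-65.1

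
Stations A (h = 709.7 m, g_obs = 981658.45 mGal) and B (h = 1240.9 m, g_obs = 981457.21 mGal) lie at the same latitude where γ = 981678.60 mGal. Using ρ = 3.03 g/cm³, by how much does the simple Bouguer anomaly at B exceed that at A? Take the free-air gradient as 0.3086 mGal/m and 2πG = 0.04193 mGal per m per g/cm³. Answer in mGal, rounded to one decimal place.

Δg_SB(A) = 981658.45 − 981678.60 + 0.3086×709.7 − 0.04193×3.03×709.7 = 108.70 mGal
Δg_SB(B) = 981457.21 − 981678.60 + 0.3086×1240.9 − 0.04193×3.03×1240.9 = 3.90 mGal
Difference = 3.90 − (108.70) = -104.80 mGal

-104.8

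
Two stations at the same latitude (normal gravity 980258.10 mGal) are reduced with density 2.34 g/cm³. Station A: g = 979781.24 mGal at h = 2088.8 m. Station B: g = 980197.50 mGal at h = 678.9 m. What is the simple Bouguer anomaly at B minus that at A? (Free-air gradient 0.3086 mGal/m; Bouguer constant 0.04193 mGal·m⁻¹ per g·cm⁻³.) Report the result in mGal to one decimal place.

119.5

Δg_SB(A) = 979781.24 − 980258.10 + 0.3086×2088.8 − 0.04193×2.34×2088.8 = -37.20 mGal
Δg_SB(B) = 980197.50 − 980258.10 + 0.3086×678.9 − 0.04193×2.34×678.9 = 82.30 mGal
Difference = 82.30 − (-37.20) = 119.50 mGal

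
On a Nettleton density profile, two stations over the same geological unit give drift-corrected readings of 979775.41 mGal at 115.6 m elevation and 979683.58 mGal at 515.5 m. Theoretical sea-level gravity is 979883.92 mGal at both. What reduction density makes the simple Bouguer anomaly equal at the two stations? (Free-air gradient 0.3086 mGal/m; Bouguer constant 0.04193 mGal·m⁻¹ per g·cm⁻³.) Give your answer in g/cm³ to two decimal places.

1.88

Δg_obs = 979683.58 − 979775.41 = -91.83 mGal over Δh = 515.5 − 115.6 = 399.9 m
Equal Bouguer anomalies ⇒ Δg_obs + (0.3086 − 0.04193ρ)·Δh = 0
0.3086 − 0.04193ρ = −Δg_obs/Δh = 0.22963
ρ = (0.3086 − 0.22963) / 0.04193 = 1.88 g/cm³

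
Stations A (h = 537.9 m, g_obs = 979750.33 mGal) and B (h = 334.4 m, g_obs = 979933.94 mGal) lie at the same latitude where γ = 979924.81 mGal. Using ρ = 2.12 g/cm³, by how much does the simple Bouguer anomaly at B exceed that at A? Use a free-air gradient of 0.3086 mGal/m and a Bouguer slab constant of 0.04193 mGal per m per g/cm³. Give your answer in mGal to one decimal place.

Δg_SB(A) = 979750.33 − 979924.81 + 0.3086×537.9 − 0.04193×2.12×537.9 = -56.30 mGal
Δg_SB(B) = 979933.94 − 979924.81 + 0.3086×334.4 − 0.04193×2.12×334.4 = 82.60 mGal
Difference = 82.60 − (-56.30) = 138.90 mGal

138.9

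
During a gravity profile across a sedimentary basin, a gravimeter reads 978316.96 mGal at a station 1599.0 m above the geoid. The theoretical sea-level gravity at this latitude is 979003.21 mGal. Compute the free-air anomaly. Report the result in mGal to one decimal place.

-192.8

Free-air correction = 0.3086 × 1599.0 = 493.45 mGal
Free-air anomaly = 978316.96 − 979003.21 + (493.45) = -192.80 mGal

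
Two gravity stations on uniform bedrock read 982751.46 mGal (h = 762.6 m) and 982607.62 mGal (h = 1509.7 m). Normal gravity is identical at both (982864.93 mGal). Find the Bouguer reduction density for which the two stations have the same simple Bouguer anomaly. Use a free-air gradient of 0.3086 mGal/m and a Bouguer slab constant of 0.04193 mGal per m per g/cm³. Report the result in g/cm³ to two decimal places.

2.77

Δg_obs = 982607.62 − 982751.46 = -143.84 mGal over Δh = 1509.7 − 762.6 = 747.1 m
Equal Bouguer anomalies ⇒ Δg_obs + (0.3086 − 0.04193ρ)·Δh = 0
0.3086 − 0.04193ρ = −Δg_obs/Δh = 0.19253
ρ = (0.3086 − 0.19253) / 0.04193 = 2.77 g/cm³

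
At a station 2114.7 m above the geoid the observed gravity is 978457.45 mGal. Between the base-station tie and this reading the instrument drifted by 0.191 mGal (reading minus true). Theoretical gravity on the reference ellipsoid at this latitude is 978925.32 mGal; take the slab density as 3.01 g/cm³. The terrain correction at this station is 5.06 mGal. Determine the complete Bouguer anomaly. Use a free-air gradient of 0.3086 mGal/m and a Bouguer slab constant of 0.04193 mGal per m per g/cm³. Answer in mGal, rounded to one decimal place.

-77.3

Drift-corrected reading = 978457.45 − (0.191) = 978457.259 mGal
Free-air correction = 0.3086 × 2114.7 = 652.60 mGal
Free-air anomaly = 978457.259 − 978925.32 + (652.60) = 184.539 mGal
Bouguer slab correction = 0.04193 × 3.01 × 2114.7 = 266.89 mGal
Simple Bouguer anomaly = 184.539 − (266.89) = -82.351 mGal
Complete Bouguer anomaly = -82.351 + 5.06 = -77.291 mGal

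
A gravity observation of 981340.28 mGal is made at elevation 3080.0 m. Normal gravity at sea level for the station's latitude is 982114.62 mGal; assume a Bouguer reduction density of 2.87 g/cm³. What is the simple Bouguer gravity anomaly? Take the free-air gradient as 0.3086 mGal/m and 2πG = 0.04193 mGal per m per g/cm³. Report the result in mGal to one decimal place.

-194.5

Free-air correction = 0.3086 × 3080.0 = 950.49 mGal
Free-air anomaly = 981340.28 − 982114.62 + (950.49) = 176.15 mGal
Bouguer slab correction = 0.04193 × 2.87 × 3080.0 = 370.64 mGal
Simple Bouguer anomaly = 176.15 − (370.64) = -194.49 mGal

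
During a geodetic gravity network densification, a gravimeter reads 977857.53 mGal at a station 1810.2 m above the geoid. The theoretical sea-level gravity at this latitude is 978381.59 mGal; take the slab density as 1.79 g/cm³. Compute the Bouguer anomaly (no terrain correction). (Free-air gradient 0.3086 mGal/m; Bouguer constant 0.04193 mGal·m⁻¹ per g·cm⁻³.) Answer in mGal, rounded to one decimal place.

Free-air correction = 0.3086 × 1810.2 = 558.63 mGal
Free-air anomaly = 977857.53 − 978381.59 + (558.63) = 34.57 mGal
Bouguer slab correction = 0.04193 × 1.79 × 1810.2 = 135.86 mGal
Simple Bouguer anomaly = 34.57 − (135.86) = -101.29 mGal

-101.3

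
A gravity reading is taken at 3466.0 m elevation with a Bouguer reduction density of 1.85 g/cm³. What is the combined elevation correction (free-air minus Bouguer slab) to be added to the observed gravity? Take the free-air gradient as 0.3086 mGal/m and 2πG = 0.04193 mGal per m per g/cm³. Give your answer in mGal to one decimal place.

Combined gradient = 0.3086 − 0.04193 × 1.85 = 0.2310295 mGal/m
Combined elevation correction = 0.2310295 × 3466.0 = 800.7 mGal

800.7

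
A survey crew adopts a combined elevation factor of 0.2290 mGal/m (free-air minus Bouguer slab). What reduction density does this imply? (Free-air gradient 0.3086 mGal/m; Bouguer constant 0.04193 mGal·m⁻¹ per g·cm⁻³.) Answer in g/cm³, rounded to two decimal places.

0.2290 = 0.3086 − 0.04193 × ρ
ρ = (0.3086 − 0.2290) / 0.04193 = 1.90 g/cm³

1.90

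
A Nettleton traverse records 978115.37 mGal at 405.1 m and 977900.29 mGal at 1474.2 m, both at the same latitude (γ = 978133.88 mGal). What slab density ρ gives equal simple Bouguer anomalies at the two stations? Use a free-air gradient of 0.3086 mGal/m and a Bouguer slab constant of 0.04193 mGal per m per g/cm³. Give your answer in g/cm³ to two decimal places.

Δg_obs = 977900.29 − 978115.37 = -215.08 mGal over Δh = 1474.2 − 405.1 = 1069.1 m
Equal Bouguer anomalies ⇒ Δg_obs + (0.3086 − 0.04193ρ)·Δh = 0
0.3086 − 0.04193ρ = −Δg_obs/Δh = 0.20118
ρ = (0.3086 − 0.20118) / 0.04193 = 2.56 g/cm³

2.56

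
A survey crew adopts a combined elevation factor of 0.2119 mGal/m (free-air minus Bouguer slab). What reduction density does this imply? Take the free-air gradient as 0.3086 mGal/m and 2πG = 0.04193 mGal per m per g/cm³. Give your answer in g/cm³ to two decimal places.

2.31

0.2119 = 0.3086 − 0.04193 × ρ
ρ = (0.3086 − 0.2119) / 0.04193 = 2.31 g/cm³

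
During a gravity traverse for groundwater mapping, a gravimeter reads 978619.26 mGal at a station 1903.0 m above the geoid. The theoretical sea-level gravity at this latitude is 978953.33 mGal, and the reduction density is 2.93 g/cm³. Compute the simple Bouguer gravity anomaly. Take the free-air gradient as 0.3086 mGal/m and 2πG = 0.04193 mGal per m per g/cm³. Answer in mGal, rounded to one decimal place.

19.4

Free-air correction = 0.3086 × 1903.0 = 587.27 mGal
Free-air anomaly = 978619.26 − 978953.33 + (587.27) = 253.20 mGal
Bouguer slab correction = 0.04193 × 2.93 × 1903.0 = 233.79 mGal
Simple Bouguer anomaly = 253.20 − (233.79) = 19.41 mGal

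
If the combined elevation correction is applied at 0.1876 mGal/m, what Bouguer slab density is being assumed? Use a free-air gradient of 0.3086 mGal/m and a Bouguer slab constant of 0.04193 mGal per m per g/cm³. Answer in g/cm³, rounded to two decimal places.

0.1876 = 0.3086 − 0.04193 × ρ
ρ = (0.3086 − 0.1876) / 0.04193 = 2.89 g/cm³

2.89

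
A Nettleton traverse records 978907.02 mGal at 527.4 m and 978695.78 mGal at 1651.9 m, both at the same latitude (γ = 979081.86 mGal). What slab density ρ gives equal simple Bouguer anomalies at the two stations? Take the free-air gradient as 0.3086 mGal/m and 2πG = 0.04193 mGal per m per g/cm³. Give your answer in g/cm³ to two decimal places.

Δg_obs = 978695.78 − 978907.02 = -211.24 mGal over Δh = 1651.9 − 527.4 = 1124.5 m
Equal Bouguer anomalies ⇒ Δg_obs + (0.3086 − 0.04193ρ)·Δh = 0
0.3086 − 0.04193ρ = −Δg_obs/Δh = 0.18785
ρ = (0.3086 − 0.18785) / 0.04193 = 2.88 g/cm³

2.88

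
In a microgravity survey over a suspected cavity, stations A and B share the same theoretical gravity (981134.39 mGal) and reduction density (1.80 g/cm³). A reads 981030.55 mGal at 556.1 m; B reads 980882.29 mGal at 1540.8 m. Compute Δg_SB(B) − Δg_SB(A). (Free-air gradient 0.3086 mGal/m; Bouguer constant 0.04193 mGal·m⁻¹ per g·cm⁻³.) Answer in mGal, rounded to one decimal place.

Δg_SB(A) = 981030.55 − 981134.39 + 0.3086×556.1 − 0.04193×1.80×556.1 = 25.80 mGal
Δg_SB(B) = 980882.29 − 981134.39 + 0.3086×1540.8 − 0.04193×1.80×1540.8 = 107.10 mGal
Difference = 107.10 − (25.80) = 81.30 mGal

81.3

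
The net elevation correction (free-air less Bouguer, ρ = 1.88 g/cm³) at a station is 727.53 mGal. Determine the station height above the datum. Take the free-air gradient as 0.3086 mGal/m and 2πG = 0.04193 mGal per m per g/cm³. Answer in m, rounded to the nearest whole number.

Combined gradient = 0.3086 − 0.04193 × 1.88 = 0.2297716 mGal/m
h = 727.53 / 0.2297716 = 3166.32 m

3166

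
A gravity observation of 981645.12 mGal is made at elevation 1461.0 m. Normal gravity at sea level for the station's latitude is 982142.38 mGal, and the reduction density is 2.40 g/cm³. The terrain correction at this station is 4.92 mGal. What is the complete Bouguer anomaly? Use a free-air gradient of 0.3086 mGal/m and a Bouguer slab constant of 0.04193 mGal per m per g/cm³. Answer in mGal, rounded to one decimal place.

-188.5

Free-air correction = 0.3086 × 1461.0 = 450.86 mGal
Free-air anomaly = 981645.12 − 982142.38 + (450.86) = -46.40 mGal
Bouguer slab correction = 0.04193 × 2.40 × 1461.0 = 147.02 mGal
Simple Bouguer anomaly = -46.40 − (147.02) = -193.42 mGal
Complete Bouguer anomaly = -193.42 + 4.92 = -188.50 mGal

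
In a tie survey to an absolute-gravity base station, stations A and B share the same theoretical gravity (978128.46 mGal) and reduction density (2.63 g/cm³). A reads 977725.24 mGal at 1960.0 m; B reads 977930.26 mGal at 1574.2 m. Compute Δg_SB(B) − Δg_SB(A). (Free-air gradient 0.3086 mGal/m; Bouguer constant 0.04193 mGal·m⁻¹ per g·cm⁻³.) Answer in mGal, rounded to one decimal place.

128.5

Δg_SB(A) = 977725.24 − 978128.46 + 0.3086×1960.0 − 0.04193×2.63×1960.0 = -14.50 mGal
Δg_SB(B) = 977930.26 − 978128.46 + 0.3086×1574.2 − 0.04193×2.63×1574.2 = 114.00 mGal
Difference = 114.00 − (-14.50) = 128.50 mGal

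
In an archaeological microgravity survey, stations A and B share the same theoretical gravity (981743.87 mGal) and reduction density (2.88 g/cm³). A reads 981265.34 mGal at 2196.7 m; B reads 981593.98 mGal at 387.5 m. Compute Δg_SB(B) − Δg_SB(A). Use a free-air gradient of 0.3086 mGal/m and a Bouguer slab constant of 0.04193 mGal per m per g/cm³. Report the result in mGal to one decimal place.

-11.2

Δg_SB(A) = 981265.34 − 981743.87 + 0.3086×2196.7 − 0.04193×2.88×2196.7 = -65.90 mGal
Δg_SB(B) = 981593.98 − 981743.87 + 0.3086×387.5 − 0.04193×2.88×387.5 = -77.10 mGal
Difference = -77.10 − (-65.90) = -11.20 mGal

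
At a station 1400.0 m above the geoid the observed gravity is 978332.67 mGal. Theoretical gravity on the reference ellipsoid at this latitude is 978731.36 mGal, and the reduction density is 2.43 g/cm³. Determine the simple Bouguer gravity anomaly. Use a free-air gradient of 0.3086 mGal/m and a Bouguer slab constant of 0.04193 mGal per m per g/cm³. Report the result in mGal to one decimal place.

Free-air correction = 0.3086 × 1400.0 = 432.04 mGal
Free-air anomaly = 978332.67 − 978731.36 + (432.04) = 33.35 mGal
Bouguer slab correction = 0.04193 × 2.43 × 1400.0 = 142.65 mGal
Simple Bouguer anomaly = 33.35 − (142.65) = -109.30 mGal

-109.3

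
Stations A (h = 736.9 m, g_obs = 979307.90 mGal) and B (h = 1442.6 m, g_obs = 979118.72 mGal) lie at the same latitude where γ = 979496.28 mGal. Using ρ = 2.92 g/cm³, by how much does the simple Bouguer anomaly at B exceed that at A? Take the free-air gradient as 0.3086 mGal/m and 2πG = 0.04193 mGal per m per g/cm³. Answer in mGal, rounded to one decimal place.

Δg_SB(A) = 979307.90 − 979496.28 + 0.3086×736.9 − 0.04193×2.92×736.9 = -51.20 mGal
Δg_SB(B) = 979118.72 − 979496.28 + 0.3086×1442.6 − 0.04193×2.92×1442.6 = -109.00 mGal
Difference = -109.00 − (-51.20) = -57.80 mGal

-57.8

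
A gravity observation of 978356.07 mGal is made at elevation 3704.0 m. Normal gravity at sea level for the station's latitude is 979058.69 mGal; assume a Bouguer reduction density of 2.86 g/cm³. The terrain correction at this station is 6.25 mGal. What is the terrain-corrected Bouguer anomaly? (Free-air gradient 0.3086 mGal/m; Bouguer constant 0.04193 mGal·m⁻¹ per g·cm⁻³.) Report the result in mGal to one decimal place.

Free-air correction = 0.3086 × 3704.0 = 1143.05 mGal
Free-air anomaly = 978356.07 − 979058.69 + (1143.05) = 440.43 mGal
Bouguer slab correction = 0.04193 × 2.86 × 3704.0 = 444.18 mGal
Simple Bouguer anomaly = 440.43 − (444.18) = -3.75 mGal
Complete Bouguer anomaly = -3.75 + 6.25 = 2.50 mGal

2.5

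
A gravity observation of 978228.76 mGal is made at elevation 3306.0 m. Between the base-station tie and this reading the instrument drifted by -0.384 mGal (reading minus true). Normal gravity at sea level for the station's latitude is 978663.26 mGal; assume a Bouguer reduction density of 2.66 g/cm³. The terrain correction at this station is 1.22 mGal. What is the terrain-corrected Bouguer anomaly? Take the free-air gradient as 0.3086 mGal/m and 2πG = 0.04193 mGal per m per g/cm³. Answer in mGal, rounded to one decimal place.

218.6

Drift-corrected reading = 978228.76 − (-0.384) = 978229.144 mGal
Free-air correction = 0.3086 × 3306.0 = 1020.23 mGal
Free-air anomaly = 978229.144 − 978663.26 + (1020.23) = 586.114 mGal
Bouguer slab correction = 0.04193 × 2.66 × 3306.0 = 368.73 mGal
Simple Bouguer anomaly = 586.114 − (368.73) = 217.384 mGal
Complete Bouguer anomaly = 217.384 + 1.22 = 218.604 mGal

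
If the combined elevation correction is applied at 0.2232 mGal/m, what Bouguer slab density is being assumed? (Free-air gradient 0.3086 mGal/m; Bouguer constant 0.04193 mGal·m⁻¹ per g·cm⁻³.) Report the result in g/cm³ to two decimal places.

0.2232 = 0.3086 − 0.04193 × ρ
ρ = (0.3086 − 0.2232) / 0.04193 = 2.04 g/cm³

2.04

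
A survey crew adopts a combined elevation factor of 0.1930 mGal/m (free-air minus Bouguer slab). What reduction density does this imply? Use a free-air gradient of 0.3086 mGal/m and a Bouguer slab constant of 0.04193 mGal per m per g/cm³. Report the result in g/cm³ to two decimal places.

0.1930 = 0.3086 − 0.04193 × ρ
ρ = (0.3086 − 0.1930) / 0.04193 = 2.76 g/cm³

2.76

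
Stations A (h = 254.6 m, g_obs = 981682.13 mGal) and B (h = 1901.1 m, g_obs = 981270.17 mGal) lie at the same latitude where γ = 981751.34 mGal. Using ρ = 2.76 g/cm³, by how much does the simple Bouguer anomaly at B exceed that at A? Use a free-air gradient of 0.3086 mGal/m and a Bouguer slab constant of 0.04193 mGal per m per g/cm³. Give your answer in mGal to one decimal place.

Δg_SB(A) = 981682.13 − 981751.34 + 0.3086×254.6 − 0.04193×2.76×254.6 = -20.10 mGal
Δg_SB(B) = 981270.17 − 981751.34 + 0.3086×1901.1 − 0.04193×2.76×1901.1 = -114.50 mGal
Difference = -114.50 − (-20.10) = -94.40 mGal

-94.4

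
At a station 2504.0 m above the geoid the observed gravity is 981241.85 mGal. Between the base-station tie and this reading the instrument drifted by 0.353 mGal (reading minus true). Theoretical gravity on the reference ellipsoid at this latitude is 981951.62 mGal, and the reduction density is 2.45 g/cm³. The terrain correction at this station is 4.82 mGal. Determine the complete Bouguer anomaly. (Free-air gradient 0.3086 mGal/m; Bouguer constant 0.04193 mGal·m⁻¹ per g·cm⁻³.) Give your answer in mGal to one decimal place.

-189.8

Drift-corrected reading = 981241.85 − (0.353) = 981241.497 mGal
Free-air correction = 0.3086 × 2504.0 = 772.73 mGal
Free-air anomaly = 981241.497 − 981951.62 + (772.73) = 62.607 mGal
Bouguer slab correction = 0.04193 × 2.45 × 2504.0 = 257.23 mGal
Simple Bouguer anomaly = 62.607 − (257.23) = -194.623 mGal
Complete Bouguer anomaly = -194.623 + 4.82 = -189.803 mGal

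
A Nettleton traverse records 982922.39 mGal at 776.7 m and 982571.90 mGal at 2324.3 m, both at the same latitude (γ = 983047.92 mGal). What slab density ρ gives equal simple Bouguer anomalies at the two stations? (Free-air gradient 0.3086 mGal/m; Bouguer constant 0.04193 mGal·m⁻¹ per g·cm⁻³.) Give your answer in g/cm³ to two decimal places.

Δg_obs = 982571.90 − 982922.39 = -350.49 mGal over Δh = 2324.3 − 776.7 = 1547.6 m
Equal Bouguer anomalies ⇒ Δg_obs + (0.3086 − 0.04193ρ)·Δh = 0
0.3086 − 0.04193ρ = −Δg_obs/Δh = 0.22647
ρ = (0.3086 − 0.22647) / 0.04193 = 1.96 g/cm³

1.96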